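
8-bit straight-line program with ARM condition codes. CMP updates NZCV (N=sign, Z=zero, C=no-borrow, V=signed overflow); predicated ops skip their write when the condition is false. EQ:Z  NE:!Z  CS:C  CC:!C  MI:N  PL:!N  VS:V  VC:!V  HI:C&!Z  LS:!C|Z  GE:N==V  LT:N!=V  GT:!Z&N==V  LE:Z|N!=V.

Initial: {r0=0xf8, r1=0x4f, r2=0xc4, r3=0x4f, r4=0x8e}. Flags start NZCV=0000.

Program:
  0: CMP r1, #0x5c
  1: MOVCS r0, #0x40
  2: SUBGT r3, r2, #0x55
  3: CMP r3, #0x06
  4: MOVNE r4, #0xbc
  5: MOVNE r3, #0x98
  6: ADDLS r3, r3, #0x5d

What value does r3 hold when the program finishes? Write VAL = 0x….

VAL = 0x98

[0] flags=1000 → (cmp)
[1] flags=1000 CS?F → skip
[2] flags=1000 GT?F → skip
[3] flags=0010 → (cmp)
[4] flags=0010 NE?T → r4=0xbc
[5] flags=0010 NE?T → r3=0x98
[6] flags=0010 LS?F → skip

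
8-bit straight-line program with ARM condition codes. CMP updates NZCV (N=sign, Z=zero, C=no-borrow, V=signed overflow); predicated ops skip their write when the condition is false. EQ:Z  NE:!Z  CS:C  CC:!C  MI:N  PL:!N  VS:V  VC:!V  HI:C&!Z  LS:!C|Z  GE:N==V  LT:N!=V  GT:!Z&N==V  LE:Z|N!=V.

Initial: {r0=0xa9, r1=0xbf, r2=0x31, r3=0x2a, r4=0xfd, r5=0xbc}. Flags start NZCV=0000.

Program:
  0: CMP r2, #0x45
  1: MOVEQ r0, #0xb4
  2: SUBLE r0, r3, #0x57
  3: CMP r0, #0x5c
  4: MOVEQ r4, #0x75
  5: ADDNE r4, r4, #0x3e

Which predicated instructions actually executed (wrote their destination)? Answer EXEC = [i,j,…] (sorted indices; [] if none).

0: ✓ CMP  NZCV=1000
1: · MOVEQ
2: ✓ SUBLE  r0←0xd3
3: ✓ CMP  NZCV=0011
4: · MOVEQ
5: ✓ ADDNE  r4←0x3b

EXEC = [2,5]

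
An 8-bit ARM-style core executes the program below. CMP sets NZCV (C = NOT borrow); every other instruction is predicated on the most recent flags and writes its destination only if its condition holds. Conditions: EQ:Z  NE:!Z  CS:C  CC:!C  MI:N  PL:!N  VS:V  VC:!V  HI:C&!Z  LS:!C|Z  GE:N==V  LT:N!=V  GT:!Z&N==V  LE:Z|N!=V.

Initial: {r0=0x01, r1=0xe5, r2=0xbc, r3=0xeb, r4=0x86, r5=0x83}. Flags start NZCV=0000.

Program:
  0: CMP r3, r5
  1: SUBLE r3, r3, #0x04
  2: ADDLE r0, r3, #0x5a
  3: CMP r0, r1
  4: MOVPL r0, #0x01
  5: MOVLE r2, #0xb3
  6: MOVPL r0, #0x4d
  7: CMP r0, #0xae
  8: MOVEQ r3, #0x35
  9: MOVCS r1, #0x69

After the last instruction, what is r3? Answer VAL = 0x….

VAL = 0xeb

0: ✓ CMP  NZCV=0010
1: · SUBLE
2: · ADDLE
3: ✓ CMP  NZCV=0000
4: ✓ MOVPL  r0←0x01
5: · MOVLE
6: ✓ MOVPL  r0←0x4d
7: ✓ CMP  NZCV=1001
8: · MOVEQ
9: · MOVCS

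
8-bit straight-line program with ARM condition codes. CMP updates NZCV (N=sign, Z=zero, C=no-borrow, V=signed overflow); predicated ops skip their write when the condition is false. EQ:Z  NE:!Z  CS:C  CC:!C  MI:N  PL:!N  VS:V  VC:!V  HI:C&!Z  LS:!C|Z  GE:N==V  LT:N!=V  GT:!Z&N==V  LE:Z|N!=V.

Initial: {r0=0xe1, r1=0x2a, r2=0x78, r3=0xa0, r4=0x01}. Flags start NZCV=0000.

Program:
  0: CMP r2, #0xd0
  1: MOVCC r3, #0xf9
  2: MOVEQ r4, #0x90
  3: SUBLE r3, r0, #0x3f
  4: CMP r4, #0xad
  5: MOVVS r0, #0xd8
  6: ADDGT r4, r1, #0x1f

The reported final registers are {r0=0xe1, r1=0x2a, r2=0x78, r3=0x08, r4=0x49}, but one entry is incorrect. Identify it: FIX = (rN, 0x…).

FIX = (r3, 0xf9)

[0] flags=1001 → (cmp)
[1] flags=1001 CC?T → r3=0xf9
[2] flags=1001 EQ?F → skip
[3] flags=1001 LE?F → skip
[4] flags=0000 → (cmp)
[5] flags=0000 VS?F → skip
[6] flags=0000 GT?T → r4=0x49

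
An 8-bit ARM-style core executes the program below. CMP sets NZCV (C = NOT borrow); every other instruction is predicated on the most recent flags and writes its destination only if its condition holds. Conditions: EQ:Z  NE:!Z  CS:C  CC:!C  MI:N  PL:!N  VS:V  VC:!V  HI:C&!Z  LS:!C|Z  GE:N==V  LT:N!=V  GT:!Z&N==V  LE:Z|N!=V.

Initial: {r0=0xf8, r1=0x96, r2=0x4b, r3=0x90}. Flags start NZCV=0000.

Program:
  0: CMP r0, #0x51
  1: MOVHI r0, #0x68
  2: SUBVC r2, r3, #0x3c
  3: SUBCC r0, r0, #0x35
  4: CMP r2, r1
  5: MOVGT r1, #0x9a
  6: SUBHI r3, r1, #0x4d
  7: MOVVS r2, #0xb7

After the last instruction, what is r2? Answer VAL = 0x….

0: ✓ CMP  NZCV=1010
1: ✓ MOVHI  r0←0x68
2: ✓ SUBVC  r2←0x54
3: · SUBCC
4: ✓ CMP  NZCV=1001
5: ✓ MOVGT  r1←0x9a
6: · SUBHI
7: ✓ MOVVS  r2←0xb7

VAL = 0xb7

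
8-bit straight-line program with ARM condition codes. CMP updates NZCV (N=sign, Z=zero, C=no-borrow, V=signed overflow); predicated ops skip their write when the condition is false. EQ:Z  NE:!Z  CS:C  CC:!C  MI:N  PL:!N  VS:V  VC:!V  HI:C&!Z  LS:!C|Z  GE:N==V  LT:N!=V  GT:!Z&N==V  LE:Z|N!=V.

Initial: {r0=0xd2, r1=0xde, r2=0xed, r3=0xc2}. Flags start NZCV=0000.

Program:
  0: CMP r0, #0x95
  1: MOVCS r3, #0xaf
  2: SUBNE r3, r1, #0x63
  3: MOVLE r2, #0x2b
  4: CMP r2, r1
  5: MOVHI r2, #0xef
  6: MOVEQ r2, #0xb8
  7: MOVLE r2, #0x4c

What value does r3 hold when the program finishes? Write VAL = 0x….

VAL = 0x7b

0: ✓ CMP  NZCV=0010
1: ✓ MOVCS  r3←0xaf
2: ✓ SUBNE  r3←0x7b
3: · MOVLE
4: ✓ CMP  NZCV=0010
5: ✓ MOVHI  r2←0xef
6: · MOVEQ
7: · MOVLE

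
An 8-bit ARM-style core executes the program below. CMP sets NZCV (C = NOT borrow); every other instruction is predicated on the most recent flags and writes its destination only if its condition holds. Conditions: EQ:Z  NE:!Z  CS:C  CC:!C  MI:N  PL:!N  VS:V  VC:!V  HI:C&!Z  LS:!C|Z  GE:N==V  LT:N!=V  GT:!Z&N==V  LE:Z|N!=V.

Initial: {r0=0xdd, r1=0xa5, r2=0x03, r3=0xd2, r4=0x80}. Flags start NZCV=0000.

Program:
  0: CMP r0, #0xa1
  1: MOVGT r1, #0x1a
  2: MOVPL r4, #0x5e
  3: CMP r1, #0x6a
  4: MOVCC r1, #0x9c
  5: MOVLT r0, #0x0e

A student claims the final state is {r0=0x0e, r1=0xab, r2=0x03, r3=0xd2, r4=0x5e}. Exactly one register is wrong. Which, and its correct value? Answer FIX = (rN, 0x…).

0: ✓ CMP  NZCV=0010
1: ✓ MOVGT  r1←0x1a
2: ✓ MOVPL  r4←0x5e
3: ✓ CMP  NZCV=1000
4: ✓ MOVCC  r1←0x9c
5: ✓ MOVLT  r0←0x0e

FIX = (r1, 0x9c)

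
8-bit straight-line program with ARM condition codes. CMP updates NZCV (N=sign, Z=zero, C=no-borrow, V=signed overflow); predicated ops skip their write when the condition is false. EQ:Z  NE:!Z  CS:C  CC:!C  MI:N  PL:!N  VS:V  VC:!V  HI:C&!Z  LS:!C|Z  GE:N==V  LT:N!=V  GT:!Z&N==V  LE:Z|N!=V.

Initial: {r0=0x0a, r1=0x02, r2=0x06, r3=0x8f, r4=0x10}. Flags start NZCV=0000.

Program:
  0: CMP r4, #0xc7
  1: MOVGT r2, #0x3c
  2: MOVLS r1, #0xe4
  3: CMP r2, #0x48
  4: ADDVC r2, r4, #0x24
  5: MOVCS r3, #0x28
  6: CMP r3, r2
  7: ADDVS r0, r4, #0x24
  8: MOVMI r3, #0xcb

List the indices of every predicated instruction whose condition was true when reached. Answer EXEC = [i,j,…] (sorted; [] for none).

EXEC = [1,2,4,7]

0: ✓ CMP  NZCV=0000
1: ✓ MOVGT  r2←0x3c
2: ✓ MOVLS  r1←0xe4
3: ✓ CMP  NZCV=1000
4: ✓ ADDVC  r2←0x34
5: · MOVCS
6: ✓ CMP  NZCV=0011
7: ✓ ADDVS  r0←0x34
8: · MOVMI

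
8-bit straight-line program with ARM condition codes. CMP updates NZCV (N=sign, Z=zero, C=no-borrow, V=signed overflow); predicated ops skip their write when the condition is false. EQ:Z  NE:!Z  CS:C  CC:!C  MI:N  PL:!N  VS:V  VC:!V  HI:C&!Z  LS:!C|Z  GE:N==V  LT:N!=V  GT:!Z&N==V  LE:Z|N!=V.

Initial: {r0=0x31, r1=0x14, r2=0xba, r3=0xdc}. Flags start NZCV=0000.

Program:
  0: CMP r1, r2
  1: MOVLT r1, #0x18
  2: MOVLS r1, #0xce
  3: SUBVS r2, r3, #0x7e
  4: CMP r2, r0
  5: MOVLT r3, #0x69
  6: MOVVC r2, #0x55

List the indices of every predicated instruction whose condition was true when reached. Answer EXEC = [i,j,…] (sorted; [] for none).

EXEC = [2,5,6]

[0] flags=0000 → (cmp)
[1] flags=0000 LT?F → skip
[2] flags=0000 LS?T → r1=0xce
[3] flags=0000 VS?F → skip
[4] flags=1010 → (cmp)
[5] flags=1010 LT?T → r3=0x69
[6] flags=1010 VC?T → r2=0x55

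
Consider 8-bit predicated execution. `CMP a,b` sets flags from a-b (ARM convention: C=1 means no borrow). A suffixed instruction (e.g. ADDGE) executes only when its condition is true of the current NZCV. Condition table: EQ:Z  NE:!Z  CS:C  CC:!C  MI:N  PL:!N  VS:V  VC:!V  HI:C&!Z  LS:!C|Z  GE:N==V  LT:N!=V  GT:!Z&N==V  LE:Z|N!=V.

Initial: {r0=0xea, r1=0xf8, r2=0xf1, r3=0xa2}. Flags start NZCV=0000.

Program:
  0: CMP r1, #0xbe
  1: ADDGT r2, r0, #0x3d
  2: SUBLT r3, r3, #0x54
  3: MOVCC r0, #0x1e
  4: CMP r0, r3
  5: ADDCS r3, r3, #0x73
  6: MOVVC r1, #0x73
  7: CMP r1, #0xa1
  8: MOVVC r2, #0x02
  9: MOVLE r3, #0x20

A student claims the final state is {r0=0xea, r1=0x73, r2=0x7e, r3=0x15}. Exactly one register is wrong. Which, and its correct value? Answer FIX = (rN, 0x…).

[0] flags=0010 → (cmp)
[1] flags=0010 GT?T → r2=0x27
[2] flags=0010 LT?F → skip
[3] flags=0010 CC?F → skip
[4] flags=0010 → (cmp)
[5] flags=0010 CS?T → r3=0x15
[6] flags=0010 VC?T → r1=0x73
[7] flags=1001 → (cmp)
[8] flags=1001 VC?F → skip
[9] flags=1001 LE?F → skip

FIX = (r2, 0x27)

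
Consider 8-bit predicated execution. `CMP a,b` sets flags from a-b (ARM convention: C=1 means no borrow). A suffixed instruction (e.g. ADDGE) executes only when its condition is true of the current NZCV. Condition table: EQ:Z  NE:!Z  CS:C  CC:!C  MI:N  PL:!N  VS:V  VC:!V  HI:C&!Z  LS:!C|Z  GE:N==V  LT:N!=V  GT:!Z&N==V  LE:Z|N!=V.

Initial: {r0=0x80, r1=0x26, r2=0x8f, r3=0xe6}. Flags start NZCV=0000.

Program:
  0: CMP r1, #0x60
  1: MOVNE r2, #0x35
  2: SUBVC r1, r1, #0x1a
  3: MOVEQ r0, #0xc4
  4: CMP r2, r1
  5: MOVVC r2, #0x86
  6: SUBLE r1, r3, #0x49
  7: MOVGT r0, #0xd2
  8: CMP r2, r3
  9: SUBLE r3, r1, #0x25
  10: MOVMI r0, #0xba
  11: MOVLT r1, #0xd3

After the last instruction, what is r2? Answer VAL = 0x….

[0] flags=1000 → (cmp)
[1] flags=1000 NE?T → r2=0x35
[2] flags=1000 VC?T → r1=0x0c
[3] flags=1000 EQ?F → skip
[4] flags=0010 → (cmp)
[5] flags=0010 VC?T → r2=0x86
[6] flags=0010 LE?F → skip
[7] flags=0010 GT?T → r0=0xd2
[8] flags=1000 → (cmp)
[9] flags=1000 LE?T → r3=0xe7
[10] flags=1000 MI?T → r0=0xba
[11] flags=1000 LT?T → r1=0xd3

VAL = 0x86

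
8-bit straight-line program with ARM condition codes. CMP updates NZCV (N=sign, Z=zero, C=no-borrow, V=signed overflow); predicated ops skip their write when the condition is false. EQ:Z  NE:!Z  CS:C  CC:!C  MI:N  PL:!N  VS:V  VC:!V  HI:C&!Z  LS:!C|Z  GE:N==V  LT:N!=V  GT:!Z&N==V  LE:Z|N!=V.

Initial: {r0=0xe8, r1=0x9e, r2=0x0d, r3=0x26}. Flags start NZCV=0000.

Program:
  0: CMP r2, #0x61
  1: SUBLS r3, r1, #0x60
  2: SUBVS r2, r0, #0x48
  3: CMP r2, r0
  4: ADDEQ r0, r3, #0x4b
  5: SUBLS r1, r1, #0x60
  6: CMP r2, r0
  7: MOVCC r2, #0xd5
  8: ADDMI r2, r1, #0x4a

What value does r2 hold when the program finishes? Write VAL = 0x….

0: ✓ CMP  NZCV=1000
1: ✓ SUBLS  r3←0x3e
2: · SUBVS
3: ✓ CMP  NZCV=0000
4: · ADDEQ
5: ✓ SUBLS  r1←0x3e
6: ✓ CMP  NZCV=0000
7: ✓ MOVCC  r2←0xd5
8: · ADDMI

VAL = 0xd5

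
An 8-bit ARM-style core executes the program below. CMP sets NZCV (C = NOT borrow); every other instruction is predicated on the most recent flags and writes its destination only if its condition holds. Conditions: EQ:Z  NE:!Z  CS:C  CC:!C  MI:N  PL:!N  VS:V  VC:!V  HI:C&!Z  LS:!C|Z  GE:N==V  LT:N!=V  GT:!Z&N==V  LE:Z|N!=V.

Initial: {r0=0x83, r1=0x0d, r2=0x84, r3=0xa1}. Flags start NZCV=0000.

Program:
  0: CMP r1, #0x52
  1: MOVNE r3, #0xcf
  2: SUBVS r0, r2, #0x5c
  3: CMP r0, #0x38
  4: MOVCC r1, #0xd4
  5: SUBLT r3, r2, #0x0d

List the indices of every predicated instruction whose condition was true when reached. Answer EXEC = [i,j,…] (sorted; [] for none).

[0] flags=1000 → (cmp)
[1] flags=1000 NE?T → r3=0xcf
[2] flags=1000 VS?F → skip
[3] flags=0011 → (cmp)
[4] flags=0011 CC?F → skip
[5] flags=0011 LT?T → r3=0x77

EXEC = [1,5]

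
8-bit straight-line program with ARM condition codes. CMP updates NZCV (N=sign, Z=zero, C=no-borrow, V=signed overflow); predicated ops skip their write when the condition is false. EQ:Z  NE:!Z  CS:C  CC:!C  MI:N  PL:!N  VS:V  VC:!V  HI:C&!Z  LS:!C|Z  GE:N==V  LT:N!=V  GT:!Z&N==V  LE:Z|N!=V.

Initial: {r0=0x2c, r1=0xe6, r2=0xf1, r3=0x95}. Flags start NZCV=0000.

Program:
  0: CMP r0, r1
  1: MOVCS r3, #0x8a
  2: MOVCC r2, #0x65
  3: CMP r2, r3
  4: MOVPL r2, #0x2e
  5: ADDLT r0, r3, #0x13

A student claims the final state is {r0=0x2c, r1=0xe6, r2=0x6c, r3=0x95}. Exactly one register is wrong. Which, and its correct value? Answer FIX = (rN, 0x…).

FIX = (r2, 0x65)

[0] flags=0000 → (cmp)
[1] flags=0000 CS?F → skip
[2] flags=0000 CC?T → r2=0x65
[3] flags=1001 → (cmp)
[4] flags=1001 PL?F → skip
[5] flags=1001 LT?F → skip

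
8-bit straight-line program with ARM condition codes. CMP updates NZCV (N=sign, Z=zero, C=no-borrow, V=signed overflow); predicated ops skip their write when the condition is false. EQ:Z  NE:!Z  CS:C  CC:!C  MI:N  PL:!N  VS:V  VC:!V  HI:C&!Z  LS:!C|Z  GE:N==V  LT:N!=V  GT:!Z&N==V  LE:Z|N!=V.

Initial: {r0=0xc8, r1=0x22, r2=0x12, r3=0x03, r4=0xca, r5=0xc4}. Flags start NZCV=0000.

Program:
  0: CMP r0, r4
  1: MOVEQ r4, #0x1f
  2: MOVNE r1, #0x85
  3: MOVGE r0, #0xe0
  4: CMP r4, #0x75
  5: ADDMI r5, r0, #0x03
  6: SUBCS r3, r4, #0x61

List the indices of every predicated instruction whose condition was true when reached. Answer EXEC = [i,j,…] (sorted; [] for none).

EXEC = [2,6]

[0] flags=1000 → (cmp)
[1] flags=1000 EQ?F → skip
[2] flags=1000 NE?T → r1=0x85
[3] flags=1000 GE?F → skip
[4] flags=0011 → (cmp)
[5] flags=0011 MI?F → skip
[6] flags=0011 CS?T → r3=0x69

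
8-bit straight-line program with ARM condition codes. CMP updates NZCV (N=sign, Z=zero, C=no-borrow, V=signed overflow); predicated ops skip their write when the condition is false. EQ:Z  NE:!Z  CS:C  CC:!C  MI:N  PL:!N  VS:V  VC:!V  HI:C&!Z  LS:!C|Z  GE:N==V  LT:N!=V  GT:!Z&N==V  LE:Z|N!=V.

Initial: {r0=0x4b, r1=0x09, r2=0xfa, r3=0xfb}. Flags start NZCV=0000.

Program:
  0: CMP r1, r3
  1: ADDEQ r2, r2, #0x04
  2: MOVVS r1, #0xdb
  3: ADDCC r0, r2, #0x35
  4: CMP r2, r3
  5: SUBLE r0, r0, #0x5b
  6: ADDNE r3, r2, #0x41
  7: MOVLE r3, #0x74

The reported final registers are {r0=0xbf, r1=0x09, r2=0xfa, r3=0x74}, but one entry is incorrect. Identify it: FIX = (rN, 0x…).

FIX = (r0, 0xd4)

0: ✓ CMP  NZCV=0000
1: · ADDEQ
2: · MOVVS
3: ✓ ADDCC  r0←0x2f
4: ✓ CMP  NZCV=1000
5: ✓ SUBLE  r0←0xd4
6: ✓ ADDNE  r3←0x3b
7: ✓ MOVLE  r3←0x74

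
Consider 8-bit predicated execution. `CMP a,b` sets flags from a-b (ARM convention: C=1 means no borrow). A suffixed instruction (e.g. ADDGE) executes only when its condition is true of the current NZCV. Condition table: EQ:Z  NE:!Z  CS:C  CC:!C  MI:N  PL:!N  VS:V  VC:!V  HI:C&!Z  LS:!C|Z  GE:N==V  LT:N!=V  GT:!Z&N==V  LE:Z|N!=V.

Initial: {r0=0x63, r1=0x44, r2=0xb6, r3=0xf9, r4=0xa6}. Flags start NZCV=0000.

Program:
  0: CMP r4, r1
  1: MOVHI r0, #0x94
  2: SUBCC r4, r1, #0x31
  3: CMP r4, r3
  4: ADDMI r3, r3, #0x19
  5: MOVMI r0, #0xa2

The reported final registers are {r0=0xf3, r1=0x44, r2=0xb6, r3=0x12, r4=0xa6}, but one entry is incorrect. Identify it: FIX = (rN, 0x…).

0: ✓ CMP  NZCV=0011
1: ✓ MOVHI  r0←0x94
2: · SUBCC
3: ✓ CMP  NZCV=1000
4: ✓ ADDMI  r3←0x12
5: ✓ MOVMI  r0←0xa2

FIX = (r0, 0xa2)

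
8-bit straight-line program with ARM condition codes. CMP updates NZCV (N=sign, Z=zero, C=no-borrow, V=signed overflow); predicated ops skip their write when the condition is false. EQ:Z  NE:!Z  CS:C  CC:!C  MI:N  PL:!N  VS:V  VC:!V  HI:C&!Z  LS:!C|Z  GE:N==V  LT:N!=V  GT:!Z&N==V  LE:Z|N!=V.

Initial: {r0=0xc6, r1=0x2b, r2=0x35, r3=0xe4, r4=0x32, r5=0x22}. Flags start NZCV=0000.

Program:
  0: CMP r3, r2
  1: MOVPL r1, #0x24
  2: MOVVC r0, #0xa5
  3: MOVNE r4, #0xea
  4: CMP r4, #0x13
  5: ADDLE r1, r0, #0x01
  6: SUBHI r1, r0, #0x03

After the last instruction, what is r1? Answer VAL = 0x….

VAL = 0xa2

0: ✓ CMP  NZCV=1010
1: · MOVPL
2: ✓ MOVVC  r0←0xa5
3: ✓ MOVNE  r4←0xea
4: ✓ CMP  NZCV=1010
5: ✓ ADDLE  r1←0xa6
6: ✓ SUBHI  r1←0xa2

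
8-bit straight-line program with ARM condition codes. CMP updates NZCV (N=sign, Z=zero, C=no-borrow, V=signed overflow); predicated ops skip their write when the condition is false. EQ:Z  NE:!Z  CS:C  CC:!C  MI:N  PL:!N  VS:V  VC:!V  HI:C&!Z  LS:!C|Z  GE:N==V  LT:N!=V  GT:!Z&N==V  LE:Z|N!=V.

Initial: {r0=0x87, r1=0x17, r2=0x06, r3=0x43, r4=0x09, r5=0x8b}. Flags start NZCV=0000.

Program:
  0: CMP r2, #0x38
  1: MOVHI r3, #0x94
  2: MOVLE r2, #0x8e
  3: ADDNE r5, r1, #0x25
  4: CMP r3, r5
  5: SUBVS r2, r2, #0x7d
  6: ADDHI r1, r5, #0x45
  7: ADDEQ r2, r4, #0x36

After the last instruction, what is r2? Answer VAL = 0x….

VAL = 0x8e

[0] flags=1000 → (cmp)
[1] flags=1000 HI?F → skip
[2] flags=1000 LE?T → r2=0x8e
[3] flags=1000 NE?T → r5=0x3c
[4] flags=0010 → (cmp)
[5] flags=0010 VS?F → skip
[6] flags=0010 HI?T → r1=0x81
[7] flags=0010 EQ?F → skip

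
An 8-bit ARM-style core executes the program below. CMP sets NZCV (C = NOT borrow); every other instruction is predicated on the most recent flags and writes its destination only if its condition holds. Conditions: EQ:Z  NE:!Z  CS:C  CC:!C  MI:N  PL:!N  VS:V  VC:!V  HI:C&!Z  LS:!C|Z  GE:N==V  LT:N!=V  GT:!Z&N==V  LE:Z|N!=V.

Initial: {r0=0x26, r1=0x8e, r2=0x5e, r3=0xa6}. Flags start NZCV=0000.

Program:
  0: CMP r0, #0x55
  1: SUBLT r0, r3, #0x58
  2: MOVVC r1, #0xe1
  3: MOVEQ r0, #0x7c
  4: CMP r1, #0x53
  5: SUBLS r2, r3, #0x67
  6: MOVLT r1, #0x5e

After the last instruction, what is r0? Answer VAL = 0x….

[0] flags=1000 → (cmp)
[1] flags=1000 LT?T → r0=0x4e
[2] flags=1000 VC?T → r1=0xe1
[3] flags=1000 EQ?F → skip
[4] flags=1010 → (cmp)
[5] flags=1010 LS?F → skip
[6] flags=1010 LT?T → r1=0x5e

VAL = 0x4e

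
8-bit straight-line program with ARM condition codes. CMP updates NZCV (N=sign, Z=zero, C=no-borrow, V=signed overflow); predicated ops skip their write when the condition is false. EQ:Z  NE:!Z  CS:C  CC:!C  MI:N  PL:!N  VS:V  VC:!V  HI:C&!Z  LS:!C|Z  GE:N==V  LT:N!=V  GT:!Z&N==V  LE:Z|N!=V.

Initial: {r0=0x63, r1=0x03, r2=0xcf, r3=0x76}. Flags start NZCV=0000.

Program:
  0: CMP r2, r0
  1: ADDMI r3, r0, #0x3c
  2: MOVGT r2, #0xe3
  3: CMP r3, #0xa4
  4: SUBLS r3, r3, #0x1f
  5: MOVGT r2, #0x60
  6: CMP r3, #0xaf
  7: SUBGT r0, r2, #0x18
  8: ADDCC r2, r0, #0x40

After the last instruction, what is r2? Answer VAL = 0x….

0: ✓ CMP  NZCV=0011
1: · ADDMI
2: · MOVGT
3: ✓ CMP  NZCV=1001
4: ✓ SUBLS  r3←0x57
5: ✓ MOVGT  r2←0x60
6: ✓ CMP  NZCV=1001
7: ✓ SUBGT  r0←0x48
8: ✓ ADDCC  r2←0x88

VAL = 0x88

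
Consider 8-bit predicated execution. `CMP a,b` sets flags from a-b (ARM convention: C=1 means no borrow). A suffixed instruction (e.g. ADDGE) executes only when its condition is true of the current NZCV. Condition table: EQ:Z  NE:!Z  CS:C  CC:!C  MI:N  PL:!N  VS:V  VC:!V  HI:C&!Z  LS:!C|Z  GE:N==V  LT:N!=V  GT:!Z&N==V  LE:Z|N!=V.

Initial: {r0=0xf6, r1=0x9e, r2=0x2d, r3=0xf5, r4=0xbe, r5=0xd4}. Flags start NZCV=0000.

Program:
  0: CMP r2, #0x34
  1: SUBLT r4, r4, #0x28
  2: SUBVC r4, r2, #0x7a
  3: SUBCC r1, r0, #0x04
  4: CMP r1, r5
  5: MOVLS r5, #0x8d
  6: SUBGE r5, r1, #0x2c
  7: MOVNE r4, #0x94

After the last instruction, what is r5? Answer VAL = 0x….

VAL = 0xc6

[0] flags=1000 → (cmp)
[1] flags=1000 LT?T → r4=0x96
[2] flags=1000 VC?T → r4=0xb3
[3] flags=1000 CC?T → r1=0xf2
[4] flags=0010 → (cmp)
[5] flags=0010 LS?F → skip
[6] flags=0010 GE?T → r5=0xc6
[7] flags=0010 NE?T → r4=0x94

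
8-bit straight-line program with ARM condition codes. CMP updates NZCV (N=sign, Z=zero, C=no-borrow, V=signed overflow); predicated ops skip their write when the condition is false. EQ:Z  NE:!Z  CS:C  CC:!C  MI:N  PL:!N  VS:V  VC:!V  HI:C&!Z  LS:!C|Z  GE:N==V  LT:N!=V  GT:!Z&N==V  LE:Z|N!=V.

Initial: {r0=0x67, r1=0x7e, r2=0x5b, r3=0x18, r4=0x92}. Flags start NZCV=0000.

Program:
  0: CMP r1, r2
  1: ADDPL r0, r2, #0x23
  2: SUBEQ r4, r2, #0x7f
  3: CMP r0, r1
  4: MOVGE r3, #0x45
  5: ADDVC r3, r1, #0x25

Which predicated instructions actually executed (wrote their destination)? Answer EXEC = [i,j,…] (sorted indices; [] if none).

EXEC = [1,4,5]

0: ✓ CMP  NZCV=0010
1: ✓ ADDPL  r0←0x7e
2: · SUBEQ
3: ✓ CMP  NZCV=0110
4: ✓ MOVGE  r3←0x45
5: ✓ ADDVC  r3←0xa3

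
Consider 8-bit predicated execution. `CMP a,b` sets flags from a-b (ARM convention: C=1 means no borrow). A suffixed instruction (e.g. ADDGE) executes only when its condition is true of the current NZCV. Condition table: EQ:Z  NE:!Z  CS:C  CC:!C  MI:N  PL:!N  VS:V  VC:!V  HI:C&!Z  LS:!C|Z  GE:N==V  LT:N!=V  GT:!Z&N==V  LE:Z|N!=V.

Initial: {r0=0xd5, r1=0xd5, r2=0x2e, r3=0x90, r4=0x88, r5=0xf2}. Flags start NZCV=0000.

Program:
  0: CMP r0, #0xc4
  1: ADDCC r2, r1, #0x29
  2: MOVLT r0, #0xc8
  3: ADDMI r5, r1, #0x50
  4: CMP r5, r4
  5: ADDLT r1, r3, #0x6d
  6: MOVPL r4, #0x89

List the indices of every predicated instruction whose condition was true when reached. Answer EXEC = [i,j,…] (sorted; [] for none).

EXEC = [6]

[0] flags=0010 → (cmp)
[1] flags=0010 CC?F → skip
[2] flags=0010 LT?F → skip
[3] flags=0010 MI?F → skip
[4] flags=0010 → (cmp)
[5] flags=0010 LT?F → skip
[6] flags=0010 PL?T → r4=0x89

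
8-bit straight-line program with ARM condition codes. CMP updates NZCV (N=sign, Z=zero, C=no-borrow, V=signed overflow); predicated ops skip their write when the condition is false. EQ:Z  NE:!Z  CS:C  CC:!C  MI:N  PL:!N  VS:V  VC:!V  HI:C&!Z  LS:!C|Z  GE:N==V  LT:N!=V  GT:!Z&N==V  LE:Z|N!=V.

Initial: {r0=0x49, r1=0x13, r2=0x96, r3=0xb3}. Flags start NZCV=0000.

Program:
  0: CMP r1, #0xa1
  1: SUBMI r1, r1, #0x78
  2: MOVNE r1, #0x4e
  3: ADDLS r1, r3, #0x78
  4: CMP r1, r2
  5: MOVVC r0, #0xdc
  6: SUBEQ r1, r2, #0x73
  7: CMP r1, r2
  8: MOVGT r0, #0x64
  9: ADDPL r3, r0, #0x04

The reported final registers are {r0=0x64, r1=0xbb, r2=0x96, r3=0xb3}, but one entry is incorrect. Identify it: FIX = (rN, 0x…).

0: ✓ CMP  NZCV=0000
1: · SUBMI
2: ✓ MOVNE  r1←0x4e
3: ✓ ADDLS  r1←0x2b
4: ✓ CMP  NZCV=1001
5: · MOVVC
6: · SUBEQ
7: ✓ CMP  NZCV=1001
8: ✓ MOVGT  r0←0x64
9: · ADDPL

FIX = (r1, 0x2b)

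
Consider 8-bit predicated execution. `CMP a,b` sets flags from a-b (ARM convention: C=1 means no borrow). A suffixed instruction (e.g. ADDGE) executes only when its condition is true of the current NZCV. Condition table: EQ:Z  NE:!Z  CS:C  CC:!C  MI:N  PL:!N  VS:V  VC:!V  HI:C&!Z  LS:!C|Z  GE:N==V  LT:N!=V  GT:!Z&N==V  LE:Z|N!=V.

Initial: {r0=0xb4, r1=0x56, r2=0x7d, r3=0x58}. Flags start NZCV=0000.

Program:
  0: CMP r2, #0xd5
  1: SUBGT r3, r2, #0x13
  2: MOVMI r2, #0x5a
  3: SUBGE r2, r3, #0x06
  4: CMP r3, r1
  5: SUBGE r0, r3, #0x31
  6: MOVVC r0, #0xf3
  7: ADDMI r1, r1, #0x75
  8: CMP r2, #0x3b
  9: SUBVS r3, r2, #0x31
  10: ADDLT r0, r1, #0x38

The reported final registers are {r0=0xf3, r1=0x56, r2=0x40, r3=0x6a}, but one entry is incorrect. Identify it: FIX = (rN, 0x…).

0: ✓ CMP  NZCV=1001
1: ✓ SUBGT  r3←0x6a
2: ✓ MOVMI  r2←0x5a
3: ✓ SUBGE  r2←0x64
4: ✓ CMP  NZCV=0010
5: ✓ SUBGE  r0←0x39
6: ✓ MOVVC  r0←0xf3
7: · ADDMI
8: ✓ CMP  NZCV=0010
9: · SUBVS
10: · ADDLT

FIX = (r2, 0x64)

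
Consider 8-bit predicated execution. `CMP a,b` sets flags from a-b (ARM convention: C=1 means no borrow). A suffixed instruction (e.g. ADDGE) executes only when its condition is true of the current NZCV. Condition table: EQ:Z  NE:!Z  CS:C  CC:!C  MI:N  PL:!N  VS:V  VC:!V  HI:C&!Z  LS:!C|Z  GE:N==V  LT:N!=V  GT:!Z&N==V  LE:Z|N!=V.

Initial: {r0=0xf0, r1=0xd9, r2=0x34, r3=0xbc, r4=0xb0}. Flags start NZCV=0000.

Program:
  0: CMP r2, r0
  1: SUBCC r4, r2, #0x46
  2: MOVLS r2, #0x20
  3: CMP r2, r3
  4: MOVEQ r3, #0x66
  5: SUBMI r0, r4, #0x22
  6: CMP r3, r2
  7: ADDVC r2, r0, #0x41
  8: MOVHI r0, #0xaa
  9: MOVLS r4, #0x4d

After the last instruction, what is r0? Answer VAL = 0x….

[0] flags=0000 → (cmp)
[1] flags=0000 CC?T → r4=0xee
[2] flags=0000 LS?T → r2=0x20
[3] flags=0000 → (cmp)
[4] flags=0000 EQ?F → skip
[5] flags=0000 MI?F → skip
[6] flags=1010 → (cmp)
[7] flags=1010 VC?T → r2=0x31
[8] flags=1010 HI?T → r0=0xaa
[9] flags=1010 LS?F → skip

VAL = 0xaa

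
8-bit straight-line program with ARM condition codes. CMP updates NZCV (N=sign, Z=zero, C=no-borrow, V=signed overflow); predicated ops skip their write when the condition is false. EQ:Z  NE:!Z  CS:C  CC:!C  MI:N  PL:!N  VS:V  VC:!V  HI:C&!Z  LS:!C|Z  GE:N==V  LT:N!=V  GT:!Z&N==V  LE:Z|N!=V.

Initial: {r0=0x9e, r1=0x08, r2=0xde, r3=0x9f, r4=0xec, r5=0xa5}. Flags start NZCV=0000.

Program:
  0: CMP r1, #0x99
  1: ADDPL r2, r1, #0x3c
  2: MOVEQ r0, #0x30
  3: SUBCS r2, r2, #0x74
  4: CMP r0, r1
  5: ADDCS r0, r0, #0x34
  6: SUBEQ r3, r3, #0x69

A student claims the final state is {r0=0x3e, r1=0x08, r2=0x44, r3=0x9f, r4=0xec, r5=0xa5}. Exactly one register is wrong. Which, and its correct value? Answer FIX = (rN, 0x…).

0: ✓ CMP  NZCV=0000
1: ✓ ADDPL  r2←0x44
2: · MOVEQ
3: · SUBCS
4: ✓ CMP  NZCV=1010
5: ✓ ADDCS  r0←0xd2
6: · SUBEQ

FIX = (r0, 0xd2)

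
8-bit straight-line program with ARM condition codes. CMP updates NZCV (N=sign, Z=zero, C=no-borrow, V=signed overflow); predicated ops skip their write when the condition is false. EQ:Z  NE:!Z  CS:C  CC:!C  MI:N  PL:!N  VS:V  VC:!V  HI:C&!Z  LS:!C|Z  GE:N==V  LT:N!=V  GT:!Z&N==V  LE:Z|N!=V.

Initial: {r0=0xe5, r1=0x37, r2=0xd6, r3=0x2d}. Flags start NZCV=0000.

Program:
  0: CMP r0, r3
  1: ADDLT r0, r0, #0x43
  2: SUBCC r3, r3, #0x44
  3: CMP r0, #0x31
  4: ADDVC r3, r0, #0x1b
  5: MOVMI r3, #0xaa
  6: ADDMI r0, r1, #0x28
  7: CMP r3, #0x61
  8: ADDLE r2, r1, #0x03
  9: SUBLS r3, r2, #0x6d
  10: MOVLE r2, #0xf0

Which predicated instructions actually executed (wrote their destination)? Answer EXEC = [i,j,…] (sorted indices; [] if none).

0: ✓ CMP  NZCV=1010
1: ✓ ADDLT  r0←0x28
2: · SUBCC
3: ✓ CMP  NZCV=1000
4: ✓ ADDVC  r3←0x43
5: ✓ MOVMI  r3←0xaa
6: ✓ ADDMI  r0←0x5f
7: ✓ CMP  NZCV=0011
8: ✓ ADDLE  r2←0x3a
9: · SUBLS
10: ✓ MOVLE  r2←0xf0

EXEC = [1,4,5,6,8,10]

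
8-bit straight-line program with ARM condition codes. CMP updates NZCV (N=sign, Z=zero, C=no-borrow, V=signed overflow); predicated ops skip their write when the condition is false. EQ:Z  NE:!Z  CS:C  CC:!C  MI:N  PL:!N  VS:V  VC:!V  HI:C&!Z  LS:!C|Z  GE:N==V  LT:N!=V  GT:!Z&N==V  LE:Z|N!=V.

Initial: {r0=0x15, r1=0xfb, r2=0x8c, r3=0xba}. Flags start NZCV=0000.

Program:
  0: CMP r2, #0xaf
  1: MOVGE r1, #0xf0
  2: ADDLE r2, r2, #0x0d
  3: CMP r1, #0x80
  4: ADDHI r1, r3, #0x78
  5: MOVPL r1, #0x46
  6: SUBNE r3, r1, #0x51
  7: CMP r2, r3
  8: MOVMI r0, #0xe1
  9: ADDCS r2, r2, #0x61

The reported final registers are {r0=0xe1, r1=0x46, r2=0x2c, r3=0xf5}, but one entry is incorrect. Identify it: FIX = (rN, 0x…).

FIX = (r2, 0x99)

0: ✓ CMP  NZCV=1000
1: · MOVGE
2: ✓ ADDLE  r2←0x99
3: ✓ CMP  NZCV=0010
4: ✓ ADDHI  r1←0x32
5: ✓ MOVPL  r1←0x46
6: ✓ SUBNE  r3←0xf5
7: ✓ CMP  NZCV=1000
8: ✓ MOVMI  r0←0xe1
9: · ADDCS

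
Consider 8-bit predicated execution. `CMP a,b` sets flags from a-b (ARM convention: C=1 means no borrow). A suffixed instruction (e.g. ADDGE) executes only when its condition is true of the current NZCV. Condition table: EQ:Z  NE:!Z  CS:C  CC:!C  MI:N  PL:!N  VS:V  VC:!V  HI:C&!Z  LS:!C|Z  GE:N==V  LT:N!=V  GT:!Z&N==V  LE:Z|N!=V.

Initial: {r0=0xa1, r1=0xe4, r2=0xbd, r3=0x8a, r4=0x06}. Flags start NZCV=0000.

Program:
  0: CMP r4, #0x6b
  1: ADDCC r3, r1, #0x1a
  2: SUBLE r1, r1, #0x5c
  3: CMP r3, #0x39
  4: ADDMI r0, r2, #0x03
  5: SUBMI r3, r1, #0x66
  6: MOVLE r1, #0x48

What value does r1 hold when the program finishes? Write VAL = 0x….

VAL = 0x48

0: ✓ CMP  NZCV=1000
1: ✓ ADDCC  r3←0xfe
2: ✓ SUBLE  r1←0x88
3: ✓ CMP  NZCV=1010
4: ✓ ADDMI  r0←0xc0
5: ✓ SUBMI  r3←0x22
6: ✓ MOVLE  r1←0x48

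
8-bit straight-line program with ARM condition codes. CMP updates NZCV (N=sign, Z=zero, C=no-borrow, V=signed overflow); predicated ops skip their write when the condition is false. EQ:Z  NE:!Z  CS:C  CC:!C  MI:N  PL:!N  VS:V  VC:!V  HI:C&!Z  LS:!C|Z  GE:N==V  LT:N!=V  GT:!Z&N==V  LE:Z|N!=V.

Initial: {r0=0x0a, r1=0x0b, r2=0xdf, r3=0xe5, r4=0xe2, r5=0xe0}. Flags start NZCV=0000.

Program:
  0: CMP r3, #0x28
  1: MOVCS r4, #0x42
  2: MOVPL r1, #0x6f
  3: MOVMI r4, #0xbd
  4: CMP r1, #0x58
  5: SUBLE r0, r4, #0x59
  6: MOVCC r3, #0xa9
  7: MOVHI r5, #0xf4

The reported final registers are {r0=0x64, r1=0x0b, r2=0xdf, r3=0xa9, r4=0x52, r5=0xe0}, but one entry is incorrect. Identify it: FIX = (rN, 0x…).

FIX = (r4, 0xbd)

[0] flags=1010 → (cmp)
[1] flags=1010 CS?T → r4=0x42
[2] flags=1010 PL?F → skip
[3] flags=1010 MI?T → r4=0xbd
[4] flags=1000 → (cmp)
[5] flags=1000 LE?T → r0=0x64
[6] flags=1000 CC?T → r3=0xa9
[7] flags=1000 HI?F → skip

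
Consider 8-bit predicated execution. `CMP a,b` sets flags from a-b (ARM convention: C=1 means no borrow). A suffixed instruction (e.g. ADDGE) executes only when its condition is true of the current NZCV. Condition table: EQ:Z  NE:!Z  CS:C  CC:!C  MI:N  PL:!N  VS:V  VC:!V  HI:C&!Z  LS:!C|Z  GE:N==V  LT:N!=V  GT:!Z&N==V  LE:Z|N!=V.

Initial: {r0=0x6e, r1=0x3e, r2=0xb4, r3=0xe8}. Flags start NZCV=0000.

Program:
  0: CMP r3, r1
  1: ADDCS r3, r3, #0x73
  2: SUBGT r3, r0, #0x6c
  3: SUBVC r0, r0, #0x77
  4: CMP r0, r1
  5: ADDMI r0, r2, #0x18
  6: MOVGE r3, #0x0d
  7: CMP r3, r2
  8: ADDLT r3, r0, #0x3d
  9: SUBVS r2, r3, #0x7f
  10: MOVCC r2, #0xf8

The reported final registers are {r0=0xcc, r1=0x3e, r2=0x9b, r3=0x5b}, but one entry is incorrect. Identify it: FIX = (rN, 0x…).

FIX = (r2, 0xf8)

0: ✓ CMP  NZCV=1010
1: ✓ ADDCS  r3←0x5b
2: · SUBGT
3: ✓ SUBVC  r0←0xf7
4: ✓ CMP  NZCV=1010
5: ✓ ADDMI  r0←0xcc
6: · MOVGE
7: ✓ CMP  NZCV=1001
8: · ADDLT
9: ✓ SUBVS  r2←0xdc
10: ✓ MOVCC  r2←0xf8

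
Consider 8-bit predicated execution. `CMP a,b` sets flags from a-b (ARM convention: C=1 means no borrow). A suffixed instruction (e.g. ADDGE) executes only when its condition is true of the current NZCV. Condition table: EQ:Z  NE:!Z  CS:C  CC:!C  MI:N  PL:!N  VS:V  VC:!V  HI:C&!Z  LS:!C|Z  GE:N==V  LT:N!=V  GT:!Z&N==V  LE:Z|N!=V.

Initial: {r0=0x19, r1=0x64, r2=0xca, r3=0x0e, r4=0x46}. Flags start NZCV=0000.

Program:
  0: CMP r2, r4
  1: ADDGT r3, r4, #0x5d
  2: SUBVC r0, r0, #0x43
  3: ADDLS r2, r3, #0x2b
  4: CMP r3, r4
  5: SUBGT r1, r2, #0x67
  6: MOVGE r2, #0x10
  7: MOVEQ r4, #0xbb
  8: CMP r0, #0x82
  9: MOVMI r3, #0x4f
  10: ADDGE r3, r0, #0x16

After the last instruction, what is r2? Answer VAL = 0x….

VAL = 0xca

0: ✓ CMP  NZCV=1010
1: · ADDGT
2: ✓ SUBVC  r0←0xd6
3: · ADDLS
4: ✓ CMP  NZCV=1000
5: · SUBGT
6: · MOVGE
7: · MOVEQ
8: ✓ CMP  NZCV=0010
9: · MOVMI
10: ✓ ADDGE  r3←0xec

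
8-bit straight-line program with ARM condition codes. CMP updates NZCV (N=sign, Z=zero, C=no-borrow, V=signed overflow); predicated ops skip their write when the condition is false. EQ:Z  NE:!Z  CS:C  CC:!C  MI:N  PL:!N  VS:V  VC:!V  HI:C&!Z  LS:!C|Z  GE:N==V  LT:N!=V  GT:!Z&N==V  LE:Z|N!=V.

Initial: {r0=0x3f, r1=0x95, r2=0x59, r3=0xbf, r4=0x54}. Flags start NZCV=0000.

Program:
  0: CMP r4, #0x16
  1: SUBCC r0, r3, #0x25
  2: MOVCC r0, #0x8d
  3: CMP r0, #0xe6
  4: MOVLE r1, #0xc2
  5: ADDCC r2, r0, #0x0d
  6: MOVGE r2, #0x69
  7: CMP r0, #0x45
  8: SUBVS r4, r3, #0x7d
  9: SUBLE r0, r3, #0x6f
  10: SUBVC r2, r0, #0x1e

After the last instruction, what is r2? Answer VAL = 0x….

[0] flags=0010 → (cmp)
[1] flags=0010 CC?F → skip
[2] flags=0010 CC?F → skip
[3] flags=0000 → (cmp)
[4] flags=0000 LE?F → skip
[5] flags=0000 CC?T → r2=0x4c
[6] flags=0000 GE?T → r2=0x69
[7] flags=1000 → (cmp)
[8] flags=1000 VS?F → skip
[9] flags=1000 LE?T → r0=0x50
[10] flags=1000 VC?T → r2=0x32

VAL = 0x32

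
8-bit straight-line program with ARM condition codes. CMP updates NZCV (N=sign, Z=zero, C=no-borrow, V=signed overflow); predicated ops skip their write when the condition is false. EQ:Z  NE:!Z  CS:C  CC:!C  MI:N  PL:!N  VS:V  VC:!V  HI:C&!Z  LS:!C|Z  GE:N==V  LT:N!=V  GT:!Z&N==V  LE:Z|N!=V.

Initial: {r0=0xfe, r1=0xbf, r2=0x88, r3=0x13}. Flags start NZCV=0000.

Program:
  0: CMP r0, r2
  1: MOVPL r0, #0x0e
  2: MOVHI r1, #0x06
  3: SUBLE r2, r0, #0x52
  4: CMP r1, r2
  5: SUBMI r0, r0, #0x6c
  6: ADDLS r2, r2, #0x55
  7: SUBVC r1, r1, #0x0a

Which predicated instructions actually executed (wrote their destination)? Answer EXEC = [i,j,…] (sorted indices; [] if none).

EXEC = [1,2,6,7]

0: ✓ CMP  NZCV=0010
1: ✓ MOVPL  r0←0x0e
2: ✓ MOVHI  r1←0x06
3: · SUBLE
4: ✓ CMP  NZCV=0000
5: · SUBMI
6: ✓ ADDLS  r2←0xdd
7: ✓ SUBVC  r1←0xfc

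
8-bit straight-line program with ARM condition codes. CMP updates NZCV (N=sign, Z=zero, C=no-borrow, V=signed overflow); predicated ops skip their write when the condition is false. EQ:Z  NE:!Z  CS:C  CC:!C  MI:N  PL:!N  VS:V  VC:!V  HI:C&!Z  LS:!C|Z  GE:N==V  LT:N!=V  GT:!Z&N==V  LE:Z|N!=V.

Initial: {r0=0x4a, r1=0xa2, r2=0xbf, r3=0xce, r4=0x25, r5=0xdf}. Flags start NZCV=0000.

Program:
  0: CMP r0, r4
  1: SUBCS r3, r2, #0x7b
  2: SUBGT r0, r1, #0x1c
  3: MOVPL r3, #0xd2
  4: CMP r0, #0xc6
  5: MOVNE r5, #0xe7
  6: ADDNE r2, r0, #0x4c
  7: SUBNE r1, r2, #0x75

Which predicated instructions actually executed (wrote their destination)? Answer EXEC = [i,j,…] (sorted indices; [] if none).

EXEC = [1,2,3,5,6,7]

[0] flags=0010 → (cmp)
[1] flags=0010 CS?T → r3=0x44
[2] flags=0010 GT?T → r0=0x86
[3] flags=0010 PL?T → r3=0xd2
[4] flags=1000 → (cmp)
[5] flags=1000 NE?T → r5=0xe7
[6] flags=1000 NE?T → r2=0xd2
[7] flags=1000 NE?T → r1=0x5d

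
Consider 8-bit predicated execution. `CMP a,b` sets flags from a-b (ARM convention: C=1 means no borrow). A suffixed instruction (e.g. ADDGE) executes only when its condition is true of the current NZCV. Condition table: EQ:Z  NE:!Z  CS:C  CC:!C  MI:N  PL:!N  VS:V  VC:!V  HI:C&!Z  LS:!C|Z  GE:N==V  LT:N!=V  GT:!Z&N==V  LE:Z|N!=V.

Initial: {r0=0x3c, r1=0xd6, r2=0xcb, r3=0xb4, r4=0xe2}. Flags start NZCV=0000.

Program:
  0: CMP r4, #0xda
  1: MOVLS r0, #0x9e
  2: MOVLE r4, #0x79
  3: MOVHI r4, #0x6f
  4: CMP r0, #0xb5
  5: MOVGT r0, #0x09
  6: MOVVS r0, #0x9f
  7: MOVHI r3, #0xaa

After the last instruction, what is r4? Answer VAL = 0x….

VAL = 0x6f

[0] flags=0010 → (cmp)
[1] flags=0010 LS?F → skip
[2] flags=0010 LE?F → skip
[3] flags=0010 HI?T → r4=0x6f
[4] flags=1001 → (cmp)
[5] flags=1001 GT?T → r0=0x09
[6] flags=1001 VS?T → r0=0x9f
[7] flags=1001 HI?F → skip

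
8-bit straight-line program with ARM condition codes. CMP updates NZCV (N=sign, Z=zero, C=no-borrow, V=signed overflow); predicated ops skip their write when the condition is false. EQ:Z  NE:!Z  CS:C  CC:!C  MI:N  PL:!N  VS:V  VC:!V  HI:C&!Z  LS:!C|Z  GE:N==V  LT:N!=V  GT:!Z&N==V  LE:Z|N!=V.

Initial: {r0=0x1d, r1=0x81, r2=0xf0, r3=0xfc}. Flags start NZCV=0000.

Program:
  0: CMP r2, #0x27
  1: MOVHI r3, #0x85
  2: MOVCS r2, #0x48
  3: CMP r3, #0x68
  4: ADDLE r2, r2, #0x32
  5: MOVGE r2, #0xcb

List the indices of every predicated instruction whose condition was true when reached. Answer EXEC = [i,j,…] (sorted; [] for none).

[0] flags=1010 → (cmp)
[1] flags=1010 HI?T → r3=0x85
[2] flags=1010 CS?T → r2=0x48
[3] flags=0011 → (cmp)
[4] flags=0011 LE?T → r2=0x7a
[5] flags=0011 GE?F → skip

EXEC = [1,2,4]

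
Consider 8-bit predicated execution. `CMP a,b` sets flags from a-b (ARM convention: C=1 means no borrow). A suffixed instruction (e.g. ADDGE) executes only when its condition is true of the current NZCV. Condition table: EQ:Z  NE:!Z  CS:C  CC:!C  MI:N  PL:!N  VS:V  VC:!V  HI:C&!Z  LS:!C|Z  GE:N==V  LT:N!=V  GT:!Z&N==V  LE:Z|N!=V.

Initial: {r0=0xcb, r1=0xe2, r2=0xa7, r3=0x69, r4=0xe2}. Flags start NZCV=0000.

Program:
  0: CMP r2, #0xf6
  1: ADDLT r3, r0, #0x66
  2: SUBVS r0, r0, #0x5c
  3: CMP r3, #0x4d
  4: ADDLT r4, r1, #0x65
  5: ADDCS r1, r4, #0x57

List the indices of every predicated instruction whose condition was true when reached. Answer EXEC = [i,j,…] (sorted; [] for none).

EXEC = [1,4]

0: ✓ CMP  NZCV=1000
1: ✓ ADDLT  r3←0x31
2: · SUBVS
3: ✓ CMP  NZCV=1000
4: ✓ ADDLT  r4←0x47
5: · ADDCS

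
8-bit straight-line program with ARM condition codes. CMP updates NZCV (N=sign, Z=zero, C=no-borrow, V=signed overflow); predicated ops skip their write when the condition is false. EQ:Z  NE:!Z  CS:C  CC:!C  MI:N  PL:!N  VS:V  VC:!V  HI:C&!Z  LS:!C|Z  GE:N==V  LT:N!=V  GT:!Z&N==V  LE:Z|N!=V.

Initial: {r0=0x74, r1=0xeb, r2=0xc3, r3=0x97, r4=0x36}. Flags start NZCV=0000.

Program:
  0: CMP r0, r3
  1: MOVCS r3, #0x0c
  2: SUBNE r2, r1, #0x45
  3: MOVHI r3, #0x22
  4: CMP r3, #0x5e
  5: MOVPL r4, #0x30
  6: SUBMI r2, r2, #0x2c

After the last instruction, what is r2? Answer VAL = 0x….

VAL = 0xa6

0: ✓ CMP  NZCV=1001
1: · MOVCS
2: ✓ SUBNE  r2←0xa6
3: · MOVHI
4: ✓ CMP  NZCV=0011
5: ✓ MOVPL  r4←0x30
6: · SUBMI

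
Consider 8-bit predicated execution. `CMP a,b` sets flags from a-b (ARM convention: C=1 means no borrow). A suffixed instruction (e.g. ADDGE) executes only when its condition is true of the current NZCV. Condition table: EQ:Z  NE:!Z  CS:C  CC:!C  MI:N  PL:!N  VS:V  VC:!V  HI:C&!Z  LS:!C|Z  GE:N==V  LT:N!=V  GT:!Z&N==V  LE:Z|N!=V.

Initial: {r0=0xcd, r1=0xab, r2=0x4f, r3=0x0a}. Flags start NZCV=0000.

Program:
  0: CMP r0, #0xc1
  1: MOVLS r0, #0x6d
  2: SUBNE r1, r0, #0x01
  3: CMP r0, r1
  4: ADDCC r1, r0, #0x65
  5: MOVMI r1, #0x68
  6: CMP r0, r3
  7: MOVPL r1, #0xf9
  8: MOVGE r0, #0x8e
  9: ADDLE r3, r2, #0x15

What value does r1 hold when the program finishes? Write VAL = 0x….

0: ✓ CMP  NZCV=0010
1: · MOVLS
2: ✓ SUBNE  r1←0xcc
3: ✓ CMP  NZCV=0010
4: · ADDCC
5: · MOVMI
6: ✓ CMP  NZCV=1010
7: · MOVPL
8: · MOVGE
9: ✓ ADDLE  r3←0x64

VAL = 0xcc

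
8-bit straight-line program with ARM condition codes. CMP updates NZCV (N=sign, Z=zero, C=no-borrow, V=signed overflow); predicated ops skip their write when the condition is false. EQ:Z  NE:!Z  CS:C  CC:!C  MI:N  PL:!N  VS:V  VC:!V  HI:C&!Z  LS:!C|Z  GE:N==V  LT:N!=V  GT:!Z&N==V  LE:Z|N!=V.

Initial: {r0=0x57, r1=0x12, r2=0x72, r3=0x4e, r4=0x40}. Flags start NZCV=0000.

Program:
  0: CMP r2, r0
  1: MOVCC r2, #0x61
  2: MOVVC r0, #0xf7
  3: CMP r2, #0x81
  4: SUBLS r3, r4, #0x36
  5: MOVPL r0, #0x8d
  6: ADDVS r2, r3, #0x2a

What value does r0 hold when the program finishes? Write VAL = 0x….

VAL = 0xf7

[0] flags=0010 → (cmp)
[1] flags=0010 CC?F → skip
[2] flags=0010 VC?T → r0=0xf7
[3] flags=1001 → (cmp)
[4] flags=1001 LS?T → r3=0x0a
[5] flags=1001 PL?F → skip
[6] flags=1001 VS?T → r2=0x34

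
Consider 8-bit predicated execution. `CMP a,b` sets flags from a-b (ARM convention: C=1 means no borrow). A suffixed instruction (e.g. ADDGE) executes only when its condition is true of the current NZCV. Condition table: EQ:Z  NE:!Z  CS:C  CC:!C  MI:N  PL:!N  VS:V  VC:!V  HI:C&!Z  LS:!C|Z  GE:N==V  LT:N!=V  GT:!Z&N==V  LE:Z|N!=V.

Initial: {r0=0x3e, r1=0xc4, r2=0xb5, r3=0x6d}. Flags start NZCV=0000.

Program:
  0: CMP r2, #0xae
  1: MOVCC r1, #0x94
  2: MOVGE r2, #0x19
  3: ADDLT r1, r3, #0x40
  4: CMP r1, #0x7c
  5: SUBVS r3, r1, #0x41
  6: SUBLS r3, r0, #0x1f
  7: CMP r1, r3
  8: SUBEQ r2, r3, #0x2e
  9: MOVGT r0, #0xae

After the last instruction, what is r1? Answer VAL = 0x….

VAL = 0xc4

[0] flags=0010 → (cmp)
[1] flags=0010 CC?F → skip
[2] flags=0010 GE?T → r2=0x19
[3] flags=0010 LT?F → skip
[4] flags=0011 → (cmp)
[5] flags=0011 VS?T → r3=0x83
[6] flags=0011 LS?F → skip
[7] flags=0010 → (cmp)
[8] flags=0010 EQ?F → skip
[9] flags=0010 GT?T → r0=0xae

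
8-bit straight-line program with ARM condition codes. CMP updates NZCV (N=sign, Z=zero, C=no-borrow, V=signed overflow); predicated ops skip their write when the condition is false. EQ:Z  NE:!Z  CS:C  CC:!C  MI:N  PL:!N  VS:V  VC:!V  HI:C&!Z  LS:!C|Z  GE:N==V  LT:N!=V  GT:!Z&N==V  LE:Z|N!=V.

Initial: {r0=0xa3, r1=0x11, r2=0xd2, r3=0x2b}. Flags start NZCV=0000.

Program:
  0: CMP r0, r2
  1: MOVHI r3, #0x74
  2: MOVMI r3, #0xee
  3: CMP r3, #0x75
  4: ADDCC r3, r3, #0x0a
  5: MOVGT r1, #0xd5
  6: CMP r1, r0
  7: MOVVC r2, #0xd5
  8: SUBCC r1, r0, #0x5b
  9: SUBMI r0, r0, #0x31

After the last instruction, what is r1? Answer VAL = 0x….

0: ✓ CMP  NZCV=1000
1: · MOVHI
2: ✓ MOVMI  r3←0xee
3: ✓ CMP  NZCV=0011
4: · ADDCC
5: · MOVGT
6: ✓ CMP  NZCV=0000
7: ✓ MOVVC  r2←0xd5
8: ✓ SUBCC  r1←0x48
9: · SUBMI

VAL = 0x48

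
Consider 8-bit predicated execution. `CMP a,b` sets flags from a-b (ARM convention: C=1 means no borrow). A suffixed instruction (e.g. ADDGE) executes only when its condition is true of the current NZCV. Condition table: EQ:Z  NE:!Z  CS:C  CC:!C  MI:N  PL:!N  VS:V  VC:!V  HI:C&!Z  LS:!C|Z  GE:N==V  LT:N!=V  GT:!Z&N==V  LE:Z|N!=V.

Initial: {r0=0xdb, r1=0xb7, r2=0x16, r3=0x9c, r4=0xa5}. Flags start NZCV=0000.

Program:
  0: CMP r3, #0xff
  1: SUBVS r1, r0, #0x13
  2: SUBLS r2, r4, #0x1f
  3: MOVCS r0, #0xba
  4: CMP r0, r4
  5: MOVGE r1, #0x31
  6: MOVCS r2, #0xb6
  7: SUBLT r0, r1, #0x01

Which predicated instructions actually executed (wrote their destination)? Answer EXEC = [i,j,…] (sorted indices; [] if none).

0: ✓ CMP  NZCV=1000
1: · SUBVS
2: ✓ SUBLS  r2←0x86
3: · MOVCS
4: ✓ CMP  NZCV=0010
5: ✓ MOVGE  r1←0x31
6: ✓ MOVCS  r2←0xb6
7: · SUBLT

EXEC = [2,5,6]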